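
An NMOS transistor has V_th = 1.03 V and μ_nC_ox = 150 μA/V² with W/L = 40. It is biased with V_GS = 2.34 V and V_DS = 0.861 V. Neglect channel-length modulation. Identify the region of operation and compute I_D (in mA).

Triode; I_D = 4.54 mA

k_n = μ_nC_ox · (W/L) = 6 mA/V².
V_ov = V_GS − V_th = 2.34 − 1.03 = 1.31 V.
Since V_DS = 0.861 V < V_ov = 1.31 V, the device is in the triode region.
I_D = k_n [V_ov · V_DS − ½ V_DS²] = 6 × [1.31 × 0.861 − 0.5 × 0.861²] = 4.54 mA.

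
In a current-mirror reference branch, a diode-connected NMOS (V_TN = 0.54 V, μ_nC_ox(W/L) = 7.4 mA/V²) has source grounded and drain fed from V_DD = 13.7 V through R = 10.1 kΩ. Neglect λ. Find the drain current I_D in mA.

With gate tied to drain, V_GS = V_DS ≥ V_GS − V_TN, so the device is in saturation.
KCL at the drain: ½ k_n (V_GS − V_TN)² = (V_DD − V_GS)/R.
Let x = V_GS − 0.54. Then 37.4 x² + x − 13.16 = 0, giving x = 0.58 V (positive root), so V_GS = 1.12 V.
I_D = (V_DD − V_GS)/R = (13.7 − 1.12) / 10.1 = 1.25 mA.

I_D = 1.25 mA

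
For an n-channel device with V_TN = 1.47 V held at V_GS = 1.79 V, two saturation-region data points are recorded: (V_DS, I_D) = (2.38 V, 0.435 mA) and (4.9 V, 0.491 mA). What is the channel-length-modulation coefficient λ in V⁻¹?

With V_GS fixed, I_D ∝ (1 + λ V_DS) in saturation, so I_D2/I_D1 = (1 + λ V_DS2)/(1 + λ V_DS1).
0.491/0.435 = 1.129 = (1 + 4.9 λ)/(1 + 2.38 λ).
Solving: λ (I_D1 V_DS2 − I_D2 V_DS1) = I_D2 − I_D1, so λ = (0.491 − 0.435) / (0.435 × 4.9 − 0.491 × 2.38) = 0.056 / 0.963 = 0.0582 V⁻¹.

λ = 0.0582 V⁻¹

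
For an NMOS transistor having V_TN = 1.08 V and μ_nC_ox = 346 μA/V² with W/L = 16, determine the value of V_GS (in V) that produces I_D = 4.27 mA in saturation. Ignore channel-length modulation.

k_n = μ_nC_ox · (W/L) = 5.536 mA/V².
In saturation I_D = ½ k_n (V_GS − V_TN)², so V_GS − V_TN = √(2 I_D / k_n) = √(2 × 4.27 / 5.536) = 1.24 V.
V_GS = 1.08 + 1.24 = 2.32 V.

V_GS = 2.32 V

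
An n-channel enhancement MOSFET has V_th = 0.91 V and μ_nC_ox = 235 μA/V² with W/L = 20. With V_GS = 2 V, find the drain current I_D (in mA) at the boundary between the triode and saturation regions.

At the boundary V_DS = V_ov = V_GS − V_th = 2 − 0.91 = 1.09 V.
k_n = μ_nC_ox · (W/L) = 4.7 mA/V².
I_D = ½ k_n V_ov² = 0.5 × 4.7 × 1.09² = 2.79 mA.

I_D = 2.79 mA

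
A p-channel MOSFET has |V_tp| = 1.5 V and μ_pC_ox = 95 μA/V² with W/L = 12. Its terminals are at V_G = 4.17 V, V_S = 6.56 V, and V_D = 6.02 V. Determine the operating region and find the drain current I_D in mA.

Triode; I_D = 0.382 mA

V_SG = V_S − V_G = 6.56 − 4.17 = 2.39 V; V_SD = V_S − V_D = 6.56 − 6.02 = 0.54 V.
k_p = μ_pC_ox · (W/L) = 1.14 mA/V².
V_ov = V_SG − |V_tp| = 2.39 − 1.5 = 0.89 V.
Since V_SD = 0.54 V < V_ov = 0.89 V, the device is in the triode region.
I_D = k_p [V_ov · V_SD − ½ V_SD²] = 1.14 × [0.89 × 0.54 − 0.5 × 0.54²] = 0.382 mA.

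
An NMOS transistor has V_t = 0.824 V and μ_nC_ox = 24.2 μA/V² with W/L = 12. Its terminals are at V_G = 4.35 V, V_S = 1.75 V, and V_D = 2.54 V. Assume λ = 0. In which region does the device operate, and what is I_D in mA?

V_GS = V_G − V_S = 4.35 − 1.75 = 2.6 V; V_DS = V_D − V_S = 2.54 − 1.75 = 0.79 V.
k_n = μ_nC_ox · (W/L) = 0.2904 mA/V².
V_ov = V_GS − V_t = 2.6 − 0.824 = 1.78 V.
Since V_DS = 0.79 V < V_ov = 1.78 V, the device is in the triode region.
I_D = k_n [V_ov · V_DS − ½ V_DS²] = 0.2904 × [1.78 × 0.79 − 0.5 × 0.79²] = 0.317 mA.

Triode; I_D = 0.317 mA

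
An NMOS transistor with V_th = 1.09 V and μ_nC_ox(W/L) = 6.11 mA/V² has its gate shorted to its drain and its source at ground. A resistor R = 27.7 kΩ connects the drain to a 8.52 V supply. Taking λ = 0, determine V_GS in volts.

With gate tied to drain, V_GS = V_DS ≥ V_GS − V_th, so the device is in saturation.
KCL at the drain: ½ k_n (V_GS − V_th)² = (V_DD − V_GS)/R.
Let x = V_GS − 1.09. Then 84.6 x² + x − 7.43 = 0, giving x = 0.29 V (positive root), so V_GS = 1.38 V.
I_D = (V_DD − V_GS)/R = (8.52 − 1.38) / 27.7 = 0.258 mA.

V_GS = 1.38 V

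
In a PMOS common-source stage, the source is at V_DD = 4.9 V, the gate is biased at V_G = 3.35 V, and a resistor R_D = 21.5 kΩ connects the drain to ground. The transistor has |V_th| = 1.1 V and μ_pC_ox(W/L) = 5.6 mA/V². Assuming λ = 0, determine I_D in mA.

V_SG = V_DD − V_G = 4.9 − 3.35 = 1.55 V, so V_ov = 1.55 − 1.1 = 0.45 V.
Assume saturation: I_D = ½ k_p V_ov² = 0.5 × 5.6 × 0.45² = 0.567 mA, giving V_SD = V_DD − I_D R_D = 4.9 − 0.567 × 21.5 = -7.29 V.
But -7.29 V < V_ov = 0.45 V, so the device is actually in triode.
In triode I_D = k_p[V_ov V_SD − ½ V_SD²] and I_D = (V_DD − V_SD)/R_D. Equating: 60.2 V_SD² − 55.18 V_SD + 4.9 = 0, giving V_SD = 0.0996 V (the root below V_ov).
I_D = (4.9 − 0.0996) / 21.5 = 0.223 mA.

I_D = 0.223 mA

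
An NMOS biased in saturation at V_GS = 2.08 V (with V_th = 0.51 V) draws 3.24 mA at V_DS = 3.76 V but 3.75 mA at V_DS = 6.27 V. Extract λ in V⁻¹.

λ = 0.0821 V⁻¹

With V_GS fixed, I_D ∝ (1 + λ V_DS) in saturation, so I_D2/I_D1 = (1 + λ V_DS2)/(1 + λ V_DS1).
3.75/3.24 = 1.157 = (1 + 6.27 λ)/(1 + 3.76 λ).
Solving: λ (I_D1 V_DS2 − I_D2 V_DS1) = I_D2 − I_D1, so λ = (3.75 − 3.24) / (3.24 × 6.27 − 3.75 × 3.76) = 0.51 / 6.21 = 0.0821 V⁻¹.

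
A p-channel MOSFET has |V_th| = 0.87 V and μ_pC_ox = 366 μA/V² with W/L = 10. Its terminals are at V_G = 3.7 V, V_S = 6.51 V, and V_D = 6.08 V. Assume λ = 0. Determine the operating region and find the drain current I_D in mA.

V_SG = V_S − V_G = 6.51 − 3.7 = 2.81 V; V_SD = V_S − V_D = 6.51 − 6.08 = 0.43 V.
k_p = μ_pC_ox · (W/L) = 3.66 mA/V².
V_ov = V_SG − |V_th| = 2.81 − 0.87 = 1.94 V.
Since V_SD = 0.43 V < V_ov = 1.94 V, the device is in the triode region.
I_D = k_p [V_ov · V_SD − ½ V_SD²] = 3.66 × [1.94 × 0.43 − 0.5 × 0.43²] = 2.71 mA.

Triode; I_D = 2.71 mA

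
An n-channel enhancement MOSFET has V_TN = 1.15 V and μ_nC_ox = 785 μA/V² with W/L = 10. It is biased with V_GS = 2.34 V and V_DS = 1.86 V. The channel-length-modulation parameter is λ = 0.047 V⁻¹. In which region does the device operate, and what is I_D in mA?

Saturation; I_D = 6.04 mA

k_n = μ_nC_ox · (W/L) = 7.85 mA/V².
V_ov = V_GS − V_TN = 2.34 − 1.15 = 1.19 V.
Since V_DS = 1.86 V ≥ V_ov = 1.19 V, the device is in saturation.
I_D = ½ k_n V_ov² (1 + λ V_DS) = 0.5 × 7.85 × 1.19² × (1 + 0.047 × 1.86) = 6.04 mA.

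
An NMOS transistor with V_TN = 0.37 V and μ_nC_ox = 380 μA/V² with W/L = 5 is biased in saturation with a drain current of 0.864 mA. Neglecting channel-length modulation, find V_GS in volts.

k_n = μ_nC_ox · (W/L) = 1.9 mA/V².
In saturation I_D = ½ k_n (V_GS − V_TN)², so V_GS − V_TN = √(2 I_D / k_n) = √(2 × 0.864 / 1.9) = 0.954 V.
V_GS = 0.37 + 0.954 = 1.32 V.

V_GS = 1.32 V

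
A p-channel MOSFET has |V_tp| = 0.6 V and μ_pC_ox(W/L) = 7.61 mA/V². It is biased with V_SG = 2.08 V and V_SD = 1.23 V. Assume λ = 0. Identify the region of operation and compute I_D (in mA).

V_ov = V_SG − |V_tp| = 2.08 − 0.6 = 1.48 V.
Since V_SD = 1.23 V < V_ov = 1.48 V, the device is in the triode region.
I_D = k_p [V_ov · V_SD − ½ V_SD²] = 7.61 × [1.48 × 1.23 − 0.5 × 1.23²] = 8.1 mA.

Triode; I_D = 8.10 mA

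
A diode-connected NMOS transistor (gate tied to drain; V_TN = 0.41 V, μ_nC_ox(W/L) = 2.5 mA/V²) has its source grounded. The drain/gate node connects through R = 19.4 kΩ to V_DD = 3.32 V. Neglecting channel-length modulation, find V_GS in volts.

With gate tied to drain, V_GS = V_DS ≥ V_GS − V_TN, so the device is in saturation.
KCL at the drain: ½ k_n (V_GS − V_TN)² = (V_DD − V_GS)/R.
Let x = V_GS − 0.41. Then 24.2 x² + x − 2.91 = 0, giving x = 0.326 V (positive root), so V_GS = 0.736 V.
I_D = (V_DD − V_GS)/R = (3.32 − 0.736) / 19.4 = 0.133 mA.

V_GS = 0.736 V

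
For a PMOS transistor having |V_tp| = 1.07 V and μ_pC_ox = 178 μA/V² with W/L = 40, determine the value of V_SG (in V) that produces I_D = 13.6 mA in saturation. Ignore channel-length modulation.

k_p = μ_pC_ox · (W/L) = 7.12 mA/V².
In saturation I_D = ½ k_p (V_SG − |V_tp|)², so V_SG − |V_tp| = √(2 I_D / k_p) = √(2 × 13.6 / 7.12) = 1.95 V.
V_SG = 1.07 + 1.95 = 3.02 V.

V_SG = 3.02 V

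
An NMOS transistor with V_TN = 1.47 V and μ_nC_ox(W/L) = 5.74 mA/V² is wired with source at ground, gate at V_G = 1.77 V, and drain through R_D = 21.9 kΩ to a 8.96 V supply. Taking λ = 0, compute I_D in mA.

I_D = 0.258 mA

V_GS = V_G = 1.77 V, so V_ov = 1.77 − 1.47 = 0.3 V.
Assume saturation: I_D = ½ k_n V_ov² = 0.5 × 5.74 × 0.3² = 0.258 mA, giving V_DS = V_DD − I_D R_D = 8.96 − 0.258 × 21.9 = 3.3 V.
V_DS = 3.3 V ≥ V_ov = 0.3 V, confirming saturation.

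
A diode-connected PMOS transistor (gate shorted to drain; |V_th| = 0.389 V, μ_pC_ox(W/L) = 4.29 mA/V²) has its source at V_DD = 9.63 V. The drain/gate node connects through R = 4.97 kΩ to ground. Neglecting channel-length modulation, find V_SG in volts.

With gate tied to drain, V_SG = V_SD ≥ V_SG − |V_th|, so the device is in saturation.
KCL at the drain: ½ k_p (V_SG − |V_th|)² = (V_DD − V_SG)/R.
Let x = V_SG − 0.389. Then 10.7 x² + x − 9.241 = 0, giving x = 0.885 V (positive root), so V_SG = 1.27 V.
I_D = (V_DD − V_SG)/R = (9.63 − 1.27) / 4.97 = 1.68 mA.

V_SG = 1.27 V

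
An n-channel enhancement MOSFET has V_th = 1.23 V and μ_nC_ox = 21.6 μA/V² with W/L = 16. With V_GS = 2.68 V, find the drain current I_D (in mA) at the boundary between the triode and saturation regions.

At the boundary V_DS = V_ov = V_GS − V_th = 2.68 − 1.23 = 1.45 V.
k_n = μ_nC_ox · (W/L) = 0.3456 mA/V².
I_D = ½ k_n V_ov² = 0.5 × 0.3456 × 1.45² = 0.363 mA.

I_D = 0.363 mA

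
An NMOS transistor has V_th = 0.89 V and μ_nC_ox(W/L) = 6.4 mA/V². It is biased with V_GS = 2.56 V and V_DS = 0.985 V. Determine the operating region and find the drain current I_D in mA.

Triode; I_D = 7.42 mA

V_ov = V_GS − V_th = 2.56 − 0.89 = 1.67 V.
Since V_DS = 0.985 V < V_ov = 1.67 V, the device is in the triode region.
I_D = k_n [V_ov · V_DS − ½ V_DS²] = 6.4 × [1.67 × 0.985 − 0.5 × 0.985²] = 7.42 mA.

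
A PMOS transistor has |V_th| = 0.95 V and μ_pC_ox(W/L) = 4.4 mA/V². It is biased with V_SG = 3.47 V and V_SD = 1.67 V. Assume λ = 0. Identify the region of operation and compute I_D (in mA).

V_ov = V_SG − |V_th| = 3.47 − 0.95 = 2.52 V.
Since V_SD = 1.67 V < V_ov = 2.52 V, the device is in the triode region.
I_D = k_p [V_ov · V_SD − ½ V_SD²] = 4.4 × [2.52 × 1.67 − 0.5 × 1.67²] = 12.4 mA.

Triode; I_D = 12.4 mA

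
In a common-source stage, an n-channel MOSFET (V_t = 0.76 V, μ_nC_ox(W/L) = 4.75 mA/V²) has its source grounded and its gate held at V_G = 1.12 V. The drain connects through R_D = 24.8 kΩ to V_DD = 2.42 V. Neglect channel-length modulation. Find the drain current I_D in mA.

I_D = 0.0951 mA

V_GS = V_G = 1.12 V, so V_ov = 1.12 − 0.76 = 0.36 V.
Assume saturation: I_D = ½ k_n V_ov² = 0.5 × 4.75 × 0.36² = 0.308 mA, giving V_DS = V_DD − I_D R_D = 2.42 − 0.308 × 24.8 = -5.21 V.
But -5.21 V < V_ov = 0.36 V, so the device is actually in triode.
In triode I_D = k_n[V_ov V_DS − ½ V_DS²] and I_D = (V_DD − V_DS)/R_D. Equating: 58.9 V_DS² − 43.41 V_DS + 2.42 = 0, giving V_DS = 0.0608 V (the root below V_ov).
I_D = (2.42 − 0.0608) / 24.8 = 0.0951 mA.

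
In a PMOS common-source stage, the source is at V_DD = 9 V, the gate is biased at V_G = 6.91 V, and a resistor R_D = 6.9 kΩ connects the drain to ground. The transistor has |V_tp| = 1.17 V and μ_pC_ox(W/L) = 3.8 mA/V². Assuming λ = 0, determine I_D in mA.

I_D = 1.24 mA

V_SG = V_DD − V_G = 9 − 6.91 = 2.09 V, so V_ov = 2.09 − 1.17 = 0.92 V.
Assume saturation: I_D = ½ k_p V_ov² = 0.5 × 3.8 × 0.92² = 1.61 mA, giving V_SD = V_DD − I_D R_D = 9 − 1.61 × 6.9 = -2.1 V.
But -2.1 V < V_ov = 0.92 V, so the device is actually in triode.
In triode I_D = k_p[V_ov V_SD − ½ V_SD²] and I_D = (V_DD − V_SD)/R_D. Equating: 13.1 V_SD² − 25.12 V_SD + 9 = 0, giving V_SD = 0.477 V (the root below V_ov).
I_D = (9 − 0.477) / 6.9 = 1.24 mA.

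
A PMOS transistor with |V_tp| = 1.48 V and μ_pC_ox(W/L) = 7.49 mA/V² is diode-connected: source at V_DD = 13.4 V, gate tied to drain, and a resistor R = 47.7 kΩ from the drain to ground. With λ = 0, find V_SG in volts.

V_SG = 1.74 V

With gate tied to drain, V_SG = V_SD ≥ V_SG − |V_tp|, so the device is in saturation.
KCL at the drain: ½ k_p (V_SG − |V_tp|)² = (V_DD − V_SG)/R.
Let x = V_SG − 1.48. Then 179 x² + x − 11.92 = 0, giving x = 0.256 V (positive root), so V_SG = 1.74 V.
I_D = (V_DD − V_SG)/R = (13.4 − 1.74) / 47.7 = 0.245 mA.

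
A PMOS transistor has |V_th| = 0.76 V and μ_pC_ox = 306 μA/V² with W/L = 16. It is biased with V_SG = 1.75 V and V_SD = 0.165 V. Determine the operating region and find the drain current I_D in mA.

Triode; I_D = 0.733 mA

k_p = μ_pC_ox · (W/L) = 4.896 mA/V².
V_ov = V_SG − |V_th| = 1.75 − 0.76 = 0.99 V.
Since V_SD = 0.165 V < V_ov = 0.99 V, the device is in the triode region.
I_D = k_p [V_ov · V_SD − ½ V_SD²] = 4.896 × [0.99 × 0.165 − 0.5 × 0.165²] = 0.733 mA.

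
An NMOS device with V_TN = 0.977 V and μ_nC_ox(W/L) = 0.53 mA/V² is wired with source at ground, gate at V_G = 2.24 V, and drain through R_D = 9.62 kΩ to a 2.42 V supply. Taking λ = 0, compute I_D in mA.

V_GS = V_G = 2.24 V, so V_ov = 2.24 − 0.977 = 1.26 V.
Assume saturation: I_D = ½ k_n V_ov² = 0.5 × 0.53 × 1.26² = 0.423 mA, giving V_DS = V_DD − I_D R_D = 2.42 − 0.423 × 9.62 = -1.65 V.
But -1.65 V < V_ov = 1.26 V, so the device is actually in triode.
In triode I_D = k_n[V_ov V_DS − ½ V_DS²] and I_D = (V_DD − V_DS)/R_D. Equating: 2.55 V_DS² − 7.44 V_DS + 2.42 = 0, giving V_DS = 0.373 V (the root below V_ov).
I_D = (2.42 − 0.373) / 9.62 = 0.213 mA.

I_D = 0.213 mA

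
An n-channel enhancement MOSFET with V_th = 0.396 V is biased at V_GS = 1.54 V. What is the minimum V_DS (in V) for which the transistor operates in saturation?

The boundary between triode and saturation is V_DS = V_GS − V_th = V_ov.
V_ov = 1.54 − 0.396 = 1.14 V.

V_DS,sat = 1.14 V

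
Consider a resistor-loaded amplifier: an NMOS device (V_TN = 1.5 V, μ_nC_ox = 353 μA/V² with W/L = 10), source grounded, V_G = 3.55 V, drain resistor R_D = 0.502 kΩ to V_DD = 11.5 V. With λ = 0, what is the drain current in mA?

V_GS = V_G = 3.55 V, so V_ov = 3.55 − 1.5 = 2.05 V.
k_n = μ_nC_ox · (W/L) = 3.53 mA/V².
Assume saturation: I_D = ½ k_n V_ov² = 0.5 × 3.53 × 2.05² = 7.42 mA, giving V_DS = V_DD − I_D R_D = 11.5 − 7.42 × 0.502 = 7.78 V.
V_DS = 7.78 V ≥ V_ov = 2.05 V, confirming saturation.

I_D = 7.42 mA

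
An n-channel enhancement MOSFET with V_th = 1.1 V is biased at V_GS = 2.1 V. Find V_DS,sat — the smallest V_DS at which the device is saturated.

V_DS,sat = 1.00 V

The boundary between triode and saturation is V_DS = V_GS − V_th = V_ov.
V_ov = 2.1 − 1.1 = 1 V.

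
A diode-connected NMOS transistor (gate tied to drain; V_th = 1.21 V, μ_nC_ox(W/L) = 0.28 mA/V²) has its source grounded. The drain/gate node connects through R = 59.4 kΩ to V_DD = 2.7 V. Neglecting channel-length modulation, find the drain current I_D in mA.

With gate tied to drain, V_GS = V_DS ≥ V_GS − V_th, so the device is in saturation.
KCL at the drain: ½ k_n (V_GS − V_th)² = (V_DD − V_GS)/R.
Let x = V_GS − 1.21. Then 8.32 x² + x − 1.49 = 0, giving x = 0.367 V (positive root), so V_GS = 1.58 V.
I_D = (V_DD − V_GS)/R = (2.7 − 1.58) / 59.4 = 0.0189 mA.

I_D = 0.0189 mA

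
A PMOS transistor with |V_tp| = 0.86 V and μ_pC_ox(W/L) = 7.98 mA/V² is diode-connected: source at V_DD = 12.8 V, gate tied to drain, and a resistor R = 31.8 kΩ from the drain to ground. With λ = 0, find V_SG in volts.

With gate tied to drain, V_SG = V_SD ≥ V_SG − |V_tp|, so the device is in saturation.
KCL at the drain: ½ k_p (V_SG − |V_tp|)² = (V_DD − V_SG)/R.
Let x = V_SG − 0.86. Then 127 x² + x − 11.94 = 0, giving x = 0.303 V (positive root), so V_SG = 1.16 V.
I_D = (V_DD − V_SG)/R = (12.8 − 1.16) / 31.8 = 0.366 mA.

V_SG = 1.16 V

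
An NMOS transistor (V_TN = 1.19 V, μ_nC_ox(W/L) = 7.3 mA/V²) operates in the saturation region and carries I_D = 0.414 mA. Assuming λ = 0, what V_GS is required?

In saturation I_D = ½ k_n (V_GS − V_TN)², so V_GS − V_TN = √(2 I_D / k_n) = √(2 × 0.414 / 7.3) = 0.337 V.
V_GS = 1.19 + 0.337 = 1.53 V.

V_GS = 1.53 V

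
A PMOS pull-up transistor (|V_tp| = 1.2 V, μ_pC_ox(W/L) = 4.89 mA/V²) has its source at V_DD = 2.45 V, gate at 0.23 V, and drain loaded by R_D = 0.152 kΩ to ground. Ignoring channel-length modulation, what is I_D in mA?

I_D = 2.54 mA

V_SG = V_DD − V_G = 2.45 − 0.23 = 2.22 V, so V_ov = 2.22 − 1.2 = 1.02 V.
Assume saturation: I_D = ½ k_p V_ov² = 0.5 × 4.89 × 1.02² = 2.54 mA, giving V_SD = V_DD − I_D R_D = 2.45 − 2.54 × 0.152 = 2.06 V.
V_SD = 2.06 V ≥ V_ov = 1.02 V, confirming saturation.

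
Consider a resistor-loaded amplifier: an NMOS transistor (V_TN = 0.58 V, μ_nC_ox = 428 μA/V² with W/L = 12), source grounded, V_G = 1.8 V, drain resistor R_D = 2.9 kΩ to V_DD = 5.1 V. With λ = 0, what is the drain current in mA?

V_GS = V_G = 1.8 V, so V_ov = 1.8 − 0.58 = 1.22 V.
k_n = μ_nC_ox · (W/L) = 5.136 mA/V².
Assume saturation: I_D = ½ k_n V_ov² = 0.5 × 5.136 × 1.22² = 3.82 mA, giving V_DS = V_DD − I_D R_D = 5.1 − 3.82 × 2.9 = -5.98 V.
But -5.98 V < V_ov = 1.22 V, so the device is actually in triode.
In triode I_D = k_n[V_ov V_DS − ½ V_DS²] and I_D = (V_DD − V_DS)/R_D. Equating: 7.45 V_DS² − 19.17 V_DS + 5.1 = 0, giving V_DS = 0.301 V (the root below V_ov).
I_D = (5.1 − 0.301) / 2.9 = 1.65 mA.

I_D = 1.65 mA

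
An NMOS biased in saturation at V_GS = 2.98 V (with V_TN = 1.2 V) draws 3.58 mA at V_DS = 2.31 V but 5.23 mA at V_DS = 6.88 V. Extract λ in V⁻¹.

With V_GS fixed, I_D ∝ (1 + λ V_DS) in saturation, so I_D2/I_D1 = (1 + λ V_DS2)/(1 + λ V_DS1).
5.23/3.58 = 1.461 = (1 + 6.88 λ)/(1 + 2.31 λ).
Solving: λ (I_D1 V_DS2 − I_D2 V_DS1) = I_D2 − I_D1, so λ = (5.23 − 3.58) / (3.58 × 6.88 − 5.23 × 2.31) = 1.65 / 12.5 = 0.131 V⁻¹.

λ = 0.131 V⁻¹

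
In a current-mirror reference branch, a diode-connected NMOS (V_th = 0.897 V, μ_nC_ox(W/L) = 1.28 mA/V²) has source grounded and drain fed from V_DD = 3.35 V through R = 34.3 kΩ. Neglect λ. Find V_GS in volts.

With gate tied to drain, V_GS = V_DS ≥ V_GS − V_th, so the device is in saturation.
KCL at the drain: ½ k_n (V_GS − V_th)² = (V_DD − V_GS)/R.
Let x = V_GS − 0.897. Then 22 x² + x − 2.453 = 0, giving x = 0.312 V (positive root), so V_GS = 1.21 V.
I_D = (V_DD − V_GS)/R = (3.35 − 1.21) / 34.3 = 0.0624 mA.

V_GS = 1.21 V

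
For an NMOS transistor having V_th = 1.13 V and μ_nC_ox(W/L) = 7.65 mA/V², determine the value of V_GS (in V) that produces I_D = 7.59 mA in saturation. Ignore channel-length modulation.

In saturation I_D = ½ k_n (V_GS − V_th)², so V_GS − V_th = √(2 I_D / k_n) = √(2 × 7.59 / 7.65) = 1.41 V.
V_GS = 1.13 + 1.41 = 2.54 V.

V_GS = 2.54 V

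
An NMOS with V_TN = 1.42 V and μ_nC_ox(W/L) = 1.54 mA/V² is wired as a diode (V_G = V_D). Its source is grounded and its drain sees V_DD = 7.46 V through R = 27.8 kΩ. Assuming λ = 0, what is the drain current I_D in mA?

I_D = 0.199 mA

With gate tied to drain, V_GS = V_DS ≥ V_GS − V_TN, so the device is in saturation.
KCL at the drain: ½ k_n (V_GS − V_TN)² = (V_DD − V_GS)/R.
Let x = V_GS − 1.42. Then 21.4 x² + x − 6.04 = 0, giving x = 0.508 V (positive root), so V_GS = 1.93 V.
I_D = (V_DD − V_GS)/R = (7.46 − 1.93) / 27.8 = 0.199 mA.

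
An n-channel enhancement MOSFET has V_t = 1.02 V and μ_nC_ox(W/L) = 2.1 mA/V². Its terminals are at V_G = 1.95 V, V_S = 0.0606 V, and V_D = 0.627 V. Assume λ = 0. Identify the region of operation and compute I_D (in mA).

Triode; I_D = 0.697 mA

V_GS = V_G − V_S = 1.95 − 0.0606 = 1.89 V; V_DS = V_D − V_S = 0.627 − 0.0606 = 0.566 V.
V_ov = V_GS − V_t = 1.89 − 1.02 = 0.869 V.
Since V_DS = 0.566 V < V_ov = 0.869 V, the device is in the triode region.
I_D = k_n [V_ov · V_DS − ½ V_DS²] = 2.1 × [0.869 × 0.566 − 0.5 × 0.566²] = 0.697 mA.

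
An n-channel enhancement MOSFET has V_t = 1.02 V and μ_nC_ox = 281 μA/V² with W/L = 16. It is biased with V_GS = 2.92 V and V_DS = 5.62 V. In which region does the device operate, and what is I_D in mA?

k_n = μ_nC_ox · (W/L) = 4.496 mA/V².
V_ov = V_GS − V_t = 2.92 − 1.02 = 1.9 V.
Since V_DS = 5.62 V ≥ V_ov = 1.9 V, the device is in saturation.
I_D = ½ k_n V_ov² = 0.5 × 4.496 × 1.9² = 8.12 mA.

Saturation; I_D = 8.12 mA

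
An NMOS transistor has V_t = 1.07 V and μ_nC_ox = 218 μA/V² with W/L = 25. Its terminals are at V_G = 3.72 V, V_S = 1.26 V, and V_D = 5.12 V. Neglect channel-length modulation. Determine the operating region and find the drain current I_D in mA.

Saturation; I_D = 5.26 mA

V_GS = V_G − V_S = 3.72 − 1.26 = 2.46 V; V_DS = V_D − V_S = 5.12 − 1.26 = 3.86 V.
k_n = μ_nC_ox · (W/L) = 5.45 mA/V².
V_ov = V_GS − V_t = 2.46 − 1.07 = 1.39 V.
Since V_DS = 3.86 V ≥ V_ov = 1.39 V, the device is in saturation.
I_D = ½ k_n V_ov² = 0.5 × 5.45 × 1.39² = 5.26 mA.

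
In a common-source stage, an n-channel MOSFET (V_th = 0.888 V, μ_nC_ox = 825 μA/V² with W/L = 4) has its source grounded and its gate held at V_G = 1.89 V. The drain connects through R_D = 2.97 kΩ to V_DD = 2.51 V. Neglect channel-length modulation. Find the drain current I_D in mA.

I_D = 0.756 mA

V_GS = V_G = 1.89 V, so V_ov = 1.89 − 0.888 = 1 V.
k_n = μ_nC_ox · (W/L) = 3.3 mA/V².
Assume saturation: I_D = ½ k_n V_ov² = 0.5 × 3.3 × 1² = 1.66 mA, giving V_DS = V_DD − I_D R_D = 2.51 − 1.66 × 2.97 = -2.41 V.
But -2.41 V < V_ov = 1 V, so the device is actually in triode.
In triode I_D = k_n[V_ov V_DS − ½ V_DS²] and I_D = (V_DD − V_DS)/R_D. Equating: 4.9 V_DS² − 10.82 V_DS + 2.51 = 0, giving V_DS = 0.263 V (the root below V_ov).
I_D = (2.51 − 0.263) / 2.97 = 0.756 mA.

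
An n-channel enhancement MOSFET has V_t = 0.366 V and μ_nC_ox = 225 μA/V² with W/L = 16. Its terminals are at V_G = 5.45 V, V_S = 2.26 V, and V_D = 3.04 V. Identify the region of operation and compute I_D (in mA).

Triode; I_D = 6.83 mA

V_GS = V_G − V_S = 5.45 − 2.26 = 3.19 V; V_DS = V_D − V_S = 3.04 − 2.26 = 0.78 V.
k_n = μ_nC_ox · (W/L) = 3.6 mA/V².
V_ov = V_GS − V_t = 3.19 − 0.366 = 2.82 V.
Since V_DS = 0.78 V < V_ov = 2.82 V, the device is in the triode region.
I_D = k_n [V_ov · V_DS − ½ V_DS²] = 3.6 × [2.82 × 0.78 − 0.5 × 0.78²] = 6.83 mA.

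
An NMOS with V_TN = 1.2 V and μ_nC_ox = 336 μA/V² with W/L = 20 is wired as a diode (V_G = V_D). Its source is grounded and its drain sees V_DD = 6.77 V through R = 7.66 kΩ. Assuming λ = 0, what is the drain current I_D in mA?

With gate tied to drain, V_GS = V_DS ≥ V_GS − V_TN, so the device is in saturation.
k_n = μ_nC_ox · (W/L) = 6.72 mA/V².
KCL at the drain: ½ k_n (V_GS − V_TN)² = (V_DD − V_GS)/R.
Let x = V_GS − 1.2. Then 25.7 x² + x − 5.57 = 0, giving x = 0.446 V (positive root), so V_GS = 1.65 V.
I_D = (V_DD − V_GS)/R = (6.77 − 1.65) / 7.66 = 0.669 mA.

I_D = 0.669 mA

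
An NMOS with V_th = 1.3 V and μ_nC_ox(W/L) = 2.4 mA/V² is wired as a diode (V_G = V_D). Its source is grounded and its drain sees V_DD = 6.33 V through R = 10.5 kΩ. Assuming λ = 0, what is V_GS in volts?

V_GS = 1.89 V

With gate tied to drain, V_GS = V_DS ≥ V_GS − V_th, so the device is in saturation.
KCL at the drain: ½ k_n (V_GS − V_th)² = (V_DD − V_GS)/R.
Let x = V_GS − 1.3. Then 12.6 x² + x − 5.03 = 0, giving x = 0.593 V (positive root), so V_GS = 1.89 V.
I_D = (V_DD − V_GS)/R = (6.33 − 1.89) / 10.5 = 0.423 mA.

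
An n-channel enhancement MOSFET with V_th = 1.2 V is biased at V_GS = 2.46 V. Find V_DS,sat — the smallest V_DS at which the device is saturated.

The boundary between triode and saturation is V_DS = V_GS − V_th = V_ov.
V_ov = 2.46 − 1.2 = 1.26 V.

V_DS,sat = 1.26 V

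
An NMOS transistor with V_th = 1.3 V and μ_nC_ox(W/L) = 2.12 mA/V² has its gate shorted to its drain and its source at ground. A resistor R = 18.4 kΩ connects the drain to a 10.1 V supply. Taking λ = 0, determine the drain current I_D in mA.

With gate tied to drain, V_GS = V_DS ≥ V_GS − V_th, so the device is in saturation.
KCL at the drain: ½ k_n (V_GS − V_th)² = (V_DD − V_GS)/R.
Let x = V_GS − 1.3. Then 19.5 x² + x − 8.8 = 0, giving x = 0.647 V (positive root), so V_GS = 1.95 V.
I_D = (V_DD − V_GS)/R = (10.1 − 1.95) / 18.4 = 0.443 mA.

I_D = 0.443 mA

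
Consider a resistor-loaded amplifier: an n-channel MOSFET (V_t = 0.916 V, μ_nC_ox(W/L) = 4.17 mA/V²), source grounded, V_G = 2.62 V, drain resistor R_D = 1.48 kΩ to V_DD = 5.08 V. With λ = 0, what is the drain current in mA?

I_D = 3.09 mA

V_GS = V_G = 2.62 V, so V_ov = 2.62 − 0.916 = 1.7 V.
Assume saturation: I_D = ½ k_n V_ov² = 0.5 × 4.17 × 1.7² = 6.05 mA, giving V_DS = V_DD − I_D R_D = 5.08 − 6.05 × 1.48 = -3.88 V.
But -3.88 V < V_ov = 1.7 V, so the device is actually in triode.
In triode I_D = k_n[V_ov V_DS − ½ V_DS²] and I_D = (V_DD − V_DS)/R_D. Equating: 3.09 V_DS² − 11.52 V_DS + 5.08 = 0, giving V_DS = 0.511 V (the root below V_ov).
I_D = (5.08 − 0.511) / 1.48 = 3.09 mA.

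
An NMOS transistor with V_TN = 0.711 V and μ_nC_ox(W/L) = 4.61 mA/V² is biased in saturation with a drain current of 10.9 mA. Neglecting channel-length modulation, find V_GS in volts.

V_GS = 2.89 V

In saturation I_D = ½ k_n (V_GS − V_TN)², so V_GS − V_TN = √(2 I_D / k_n) = √(2 × 10.9 / 4.61) = 2.17 V.
V_GS = 0.711 + 2.17 = 2.89 V.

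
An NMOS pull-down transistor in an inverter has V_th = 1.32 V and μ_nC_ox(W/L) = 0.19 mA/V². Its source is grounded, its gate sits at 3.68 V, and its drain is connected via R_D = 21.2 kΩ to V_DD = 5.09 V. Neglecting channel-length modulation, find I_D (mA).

V_GS = V_G = 3.68 V, so V_ov = 3.68 − 1.32 = 2.36 V.
Assume saturation: I_D = ½ k_n V_ov² = 0.5 × 0.19 × 2.36² = 0.529 mA, giving V_DS = V_DD − I_D R_D = 5.09 − 0.529 × 21.2 = -6.13 V.
But -6.13 V < V_ov = 2.36 V, so the device is actually in triode.
In triode I_D = k_n[V_ov V_DS − ½ V_DS²] and I_D = (V_DD − V_DS)/R_D. Equating: 2.01 V_DS² − 10.51 V_DS + 5.09 = 0, giving V_DS = 0.54 V (the root below V_ov).
I_D = (5.09 − 0.54) / 21.2 = 0.215 mA.

I_D = 0.215 mA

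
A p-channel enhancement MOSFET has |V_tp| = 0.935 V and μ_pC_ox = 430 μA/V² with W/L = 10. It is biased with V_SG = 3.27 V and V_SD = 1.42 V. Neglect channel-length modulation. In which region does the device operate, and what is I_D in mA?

Triode; I_D = 9.92 mA

k_p = μ_pC_ox · (W/L) = 4.3 mA/V².
V_ov = V_SG − |V_tp| = 3.27 − 0.935 = 2.33 V.
Since V_SD = 1.42 V < V_ov = 2.33 V, the device is in the triode region.
I_D = k_p [V_ov · V_SD − ½ V_SD²] = 4.3 × [2.33 × 1.42 − 0.5 × 1.42²] = 9.92 mA.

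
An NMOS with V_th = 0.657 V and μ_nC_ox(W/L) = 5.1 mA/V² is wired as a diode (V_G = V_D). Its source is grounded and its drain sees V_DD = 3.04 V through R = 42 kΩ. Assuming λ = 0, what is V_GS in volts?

With gate tied to drain, V_GS = V_DS ≥ V_GS − V_th, so the device is in saturation.
KCL at the drain: ½ k_n (V_GS − V_th)² = (V_DD − V_GS)/R.
Let x = V_GS − 0.657. Then 107 x² + x − 2.383 = 0, giving x = 0.145 V (positive root), so V_GS = 0.802 V.
I_D = (V_DD − V_GS)/R = (3.04 − 0.802) / 42 = 0.0533 mA.

V_GS = 0.802 V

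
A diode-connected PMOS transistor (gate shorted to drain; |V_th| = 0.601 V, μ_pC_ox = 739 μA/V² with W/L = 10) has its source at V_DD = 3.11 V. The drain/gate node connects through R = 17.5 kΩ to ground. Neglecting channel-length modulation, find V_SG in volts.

With gate tied to drain, V_SG = V_SD ≥ V_SG − |V_th|, so the device is in saturation.
k_p = μ_pC_ox · (W/L) = 7.39 mA/V².
KCL at the drain: ½ k_p (V_SG − |V_th|)² = (V_DD − V_SG)/R.
Let x = V_SG − 0.601. Then 64.7 x² + x − 2.509 = 0, giving x = 0.189 V (positive root), so V_SG = 0.79 V.
I_D = (V_DD − V_SG)/R = (3.11 − 0.79) / 17.5 = 0.133 mA.

V_SG = 0.790 V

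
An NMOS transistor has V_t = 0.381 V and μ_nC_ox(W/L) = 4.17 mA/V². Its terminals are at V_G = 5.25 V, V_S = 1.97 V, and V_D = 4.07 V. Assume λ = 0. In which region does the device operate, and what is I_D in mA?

Triode; I_D = 16.2 mA

V_GS = V_G − V_S = 5.25 − 1.97 = 3.28 V; V_DS = V_D − V_S = 4.07 − 1.97 = 2.1 V.
V_ov = V_GS − V_t = 3.28 − 0.381 = 2.9 V.
Since V_DS = 2.1 V < V_ov = 2.9 V, the device is in the triode region.
I_D = k_n [V_ov · V_DS − ½ V_DS²] = 4.17 × [2.9 × 2.1 − 0.5 × 2.1²] = 16.2 mA.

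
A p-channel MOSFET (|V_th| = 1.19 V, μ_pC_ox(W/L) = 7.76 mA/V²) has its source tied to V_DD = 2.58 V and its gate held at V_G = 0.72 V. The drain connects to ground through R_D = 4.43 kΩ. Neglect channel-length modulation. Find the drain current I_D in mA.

V_SG = V_DD − V_G = 2.58 − 0.72 = 1.86 V, so V_ov = 1.86 − 1.19 = 0.67 V.
Assume saturation: I_D = ½ k_p V_ov² = 0.5 × 7.76 × 0.67² = 1.74 mA, giving V_SD = V_DD − I_D R_D = 2.58 − 1.74 × 4.43 = -5.14 V.
But -5.14 V < V_ov = 0.67 V, so the device is actually in triode.
In triode I_D = k_p[V_ov V_SD − ½ V_SD²] and I_D = (V_DD − V_SD)/R_D. Equating: 17.2 V_SD² − 24.03 V_SD + 2.58 = 0, giving V_SD = 0.117 V (the root below V_ov).
I_D = (2.58 − 0.117) / 4.43 = 0.556 mA.

I_D = 0.556 mA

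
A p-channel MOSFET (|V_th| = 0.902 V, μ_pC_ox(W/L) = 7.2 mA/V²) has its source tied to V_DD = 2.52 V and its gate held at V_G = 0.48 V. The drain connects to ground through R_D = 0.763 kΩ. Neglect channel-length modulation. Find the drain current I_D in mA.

V_SG = V_DD − V_G = 2.52 − 0.48 = 2.04 V, so V_ov = 2.04 − 0.902 = 1.14 V.
Assume saturation: I_D = ½ k_p V_ov² = 0.5 × 7.2 × 1.14² = 4.66 mA, giving V_SD = V_DD − I_D R_D = 2.52 − 4.66 × 0.763 = -1.04 V.
But -1.04 V < V_ov = 1.14 V, so the device is actually in triode.
In triode I_D = k_p[V_ov V_SD − ½ V_SD²] and I_D = (V_DD − V_SD)/R_D. Equating: 2.75 V_SD² − 7.252 V_SD + 2.52 = 0, giving V_SD = 0.412 V (the root below V_ov).
I_D = (2.52 − 0.412) / 0.763 = 2.76 mA.

I_D = 2.76 mA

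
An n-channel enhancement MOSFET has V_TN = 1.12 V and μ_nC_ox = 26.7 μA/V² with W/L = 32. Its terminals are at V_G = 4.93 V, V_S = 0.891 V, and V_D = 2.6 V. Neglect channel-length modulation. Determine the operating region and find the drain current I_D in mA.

V_GS = V_G − V_S = 4.93 − 0.891 = 4.04 V; V_DS = V_D − V_S = 2.6 − 0.891 = 1.71 V.
k_n = μ_nC_ox · (W/L) = 0.8544 mA/V².
V_ov = V_GS − V_TN = 4.04 − 1.12 = 2.92 V.
Since V_DS = 1.71 V < V_ov = 2.92 V, the device is in the triode region.
I_D = k_n [V_ov · V_DS − ½ V_DS²] = 0.8544 × [2.92 × 1.71 − 0.5 × 1.71²] = 3.01 mA.

Triode; I_D = 3.01 mA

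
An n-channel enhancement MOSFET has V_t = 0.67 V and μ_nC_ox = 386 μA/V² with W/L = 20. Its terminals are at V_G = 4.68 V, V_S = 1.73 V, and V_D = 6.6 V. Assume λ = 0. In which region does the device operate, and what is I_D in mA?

V_GS = V_G − V_S = 4.68 − 1.73 = 2.95 V; V_DS = V_D − V_S = 6.6 − 1.73 = 4.87 V.
k_n = μ_nC_ox · (W/L) = 7.72 mA/V².
V_ov = V_GS − V_t = 2.95 − 0.67 = 2.28 V.
Since V_DS = 4.87 V ≥ V_ov = 2.28 V, the device is in saturation.
I_D = ½ k_n V_ov² = 0.5 × 7.72 × 2.28² = 20.1 mA.

Saturation; I_D = 20.1 mA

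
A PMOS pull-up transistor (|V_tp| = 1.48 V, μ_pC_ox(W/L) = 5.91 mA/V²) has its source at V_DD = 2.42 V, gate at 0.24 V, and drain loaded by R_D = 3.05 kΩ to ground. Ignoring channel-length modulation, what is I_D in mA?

I_D = 0.726 mA

V_SG = V_DD − V_G = 2.42 − 0.24 = 2.18 V, so V_ov = 2.18 − 1.48 = 0.7 V.
Assume saturation: I_D = ½ k_p V_ov² = 0.5 × 5.91 × 0.7² = 1.45 mA, giving V_SD = V_DD − I_D R_D = 2.42 − 1.45 × 3.05 = -2 V.
But -2 V < V_ov = 0.7 V, so the device is actually in triode.
In triode I_D = k_p[V_ov V_SD − ½ V_SD²] and I_D = (V_DD − V_SD)/R_D. Equating: 9.01 V_SD² − 13.62 V_SD + 2.42 = 0, giving V_SD = 0.206 V (the root below V_ov).
I_D = (2.42 − 0.206) / 3.05 = 0.726 mA.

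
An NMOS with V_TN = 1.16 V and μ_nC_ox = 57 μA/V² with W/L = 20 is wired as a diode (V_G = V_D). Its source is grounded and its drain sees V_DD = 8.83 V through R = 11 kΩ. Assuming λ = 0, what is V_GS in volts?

V_GS = 2.19 V

With gate tied to drain, V_GS = V_DS ≥ V_GS − V_TN, so the device is in saturation.
k_n = μ_nC_ox · (W/L) = 1.14 mA/V².
KCL at the drain: ½ k_n (V_GS − V_TN)² = (V_DD − V_GS)/R.
Let x = V_GS − 1.16. Then 6.27 x² + x − 7.67 = 0, giving x = 1.03 V (positive root), so V_GS = 2.19 V.
I_D = (V_DD − V_GS)/R = (8.83 − 2.19) / 11 = 0.604 mA.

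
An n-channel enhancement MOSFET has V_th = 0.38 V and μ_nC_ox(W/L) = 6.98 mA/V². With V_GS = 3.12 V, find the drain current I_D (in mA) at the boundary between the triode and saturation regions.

At the boundary V_DS = V_ov = V_GS − V_th = 3.12 − 0.38 = 2.74 V.
I_D = ½ k_n V_ov² = 0.5 × 6.98 × 2.74² = 26.2 mA.

I_D = 26.2 mA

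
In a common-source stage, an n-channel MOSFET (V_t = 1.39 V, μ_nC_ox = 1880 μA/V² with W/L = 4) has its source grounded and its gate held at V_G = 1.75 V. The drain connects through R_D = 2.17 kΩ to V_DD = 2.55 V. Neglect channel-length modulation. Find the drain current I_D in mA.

I_D = 0.487 mA

V_GS = V_G = 1.75 V, so V_ov = 1.75 − 1.39 = 0.36 V.
k_n = μ_nC_ox · (W/L) = 7.52 mA/V².
Assume saturation: I_D = ½ k_n V_ov² = 0.5 × 7.52 × 0.36² = 0.487 mA, giving V_DS = V_DD − I_D R_D = 2.55 − 0.487 × 2.17 = 1.49 V.
V_DS = 1.49 V ≥ V_ov = 0.36 V, confirming saturation.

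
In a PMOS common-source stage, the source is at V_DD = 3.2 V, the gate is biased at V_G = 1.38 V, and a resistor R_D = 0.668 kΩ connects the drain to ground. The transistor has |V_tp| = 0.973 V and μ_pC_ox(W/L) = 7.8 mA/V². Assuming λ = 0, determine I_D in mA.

V_SG = V_DD − V_G = 3.2 − 1.38 = 1.82 V, so V_ov = 1.82 − 0.973 = 0.847 V.
Assume saturation: I_D = ½ k_p V_ov² = 0.5 × 7.8 × 0.847² = 2.8 mA, giving V_SD = V_DD − I_D R_D = 3.2 − 2.8 × 0.668 = 1.33 V.
V_SD = 1.33 V ≥ V_ov = 0.847 V, confirming saturation.

I_D = 2.80 mA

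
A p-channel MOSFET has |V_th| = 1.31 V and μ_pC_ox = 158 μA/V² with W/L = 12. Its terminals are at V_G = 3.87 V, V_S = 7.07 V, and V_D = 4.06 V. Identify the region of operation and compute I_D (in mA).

Saturation; I_D = 3.39 mA

V_SG = V_S − V_G = 7.07 − 3.87 = 3.2 V; V_SD = V_S − V_D = 7.07 − 4.06 = 3.01 V.
k_p = μ_pC_ox · (W/L) = 1.896 mA/V².
V_ov = V_SG − |V_th| = 3.2 − 1.31 = 1.89 V.
Since V_SD = 3.01 V ≥ V_ov = 1.89 V, the device is in saturation.
I_D = ½ k_p V_ov² = 0.5 × 1.896 × 1.89² = 3.39 mA.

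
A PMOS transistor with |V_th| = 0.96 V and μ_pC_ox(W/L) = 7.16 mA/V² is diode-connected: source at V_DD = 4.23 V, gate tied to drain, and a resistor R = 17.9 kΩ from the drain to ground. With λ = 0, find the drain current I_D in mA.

With gate tied to drain, V_SG = V_SD ≥ V_SG − |V_th|, so the device is in saturation.
KCL at the drain: ½ k_p (V_SG − |V_th|)² = (V_DD − V_SG)/R.
Let x = V_SG − 0.96. Then 64.1 x² + x − 3.27 = 0, giving x = 0.218 V (positive root), so V_SG = 1.18 V.
I_D = (V_DD − V_SG)/R = (4.23 − 1.18) / 17.9 = 0.17 mA.

I_D = 0.170 mA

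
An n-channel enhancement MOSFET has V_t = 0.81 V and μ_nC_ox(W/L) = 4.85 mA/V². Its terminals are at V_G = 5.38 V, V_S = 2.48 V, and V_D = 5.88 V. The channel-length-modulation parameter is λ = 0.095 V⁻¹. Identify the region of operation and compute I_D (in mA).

Saturation; I_D = 14.0 mA

V_GS = V_G − V_S = 5.38 − 2.48 = 2.9 V; V_DS = V_D − V_S = 5.88 − 2.48 = 3.4 V.
V_ov = V_GS − V_t = 2.9 − 0.81 = 2.09 V.
Since V_DS = 3.4 V ≥ V_ov = 2.09 V, the device is in saturation.
I_D = ½ k_n V_ov² (1 + λ V_DS) = 0.5 × 4.85 × 2.09² × (1 + 0.095 × 3.4) = 14 mA.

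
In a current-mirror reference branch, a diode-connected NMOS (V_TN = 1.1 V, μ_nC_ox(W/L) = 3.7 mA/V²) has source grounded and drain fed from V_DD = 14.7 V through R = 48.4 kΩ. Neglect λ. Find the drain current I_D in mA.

With gate tied to drain, V_GS = V_DS ≥ V_GS − V_TN, so the device is in saturation.
KCL at the drain: ½ k_n (V_GS − V_TN)² = (V_DD − V_GS)/R.
Let x = V_GS − 1.1. Then 89.5 x² + x − 13.6 = 0, giving x = 0.384 V (positive root), so V_GS = 1.48 V.
I_D = (V_DD − V_GS)/R = (14.7 − 1.48) / 48.4 = 0.273 mA.

I_D = 0.273 mA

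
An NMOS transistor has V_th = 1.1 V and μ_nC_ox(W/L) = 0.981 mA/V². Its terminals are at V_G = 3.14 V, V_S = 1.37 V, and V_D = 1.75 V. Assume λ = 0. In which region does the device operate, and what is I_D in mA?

V_GS = V_G − V_S = 3.14 − 1.37 = 1.77 V; V_DS = V_D − V_S = 1.75 − 1.37 = 0.38 V.
V_ov = V_GS − V_th = 1.77 − 1.1 = 0.67 V.
Since V_DS = 0.38 V < V_ov = 0.67 V, the device is in the triode region.
I_D = k_n [V_ov · V_DS − ½ V_DS²] = 0.981 × [0.67 × 0.38 − 0.5 × 0.38²] = 0.179 mA.

Triode; I_D = 0.179 mA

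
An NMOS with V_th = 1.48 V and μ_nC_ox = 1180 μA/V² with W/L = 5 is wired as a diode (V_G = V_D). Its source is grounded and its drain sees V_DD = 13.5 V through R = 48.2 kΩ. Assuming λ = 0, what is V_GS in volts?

With gate tied to drain, V_GS = V_DS ≥ V_GS − V_th, so the device is in saturation.
k_n = μ_nC_ox · (W/L) = 5.9 mA/V².
KCL at the drain: ½ k_n (V_GS − V_th)² = (V_DD − V_GS)/R.
Let x = V_GS − 1.48. Then 142 x² + x − 12.02 = 0, giving x = 0.287 V (positive root), so V_GS = 1.77 V.
I_D = (V_DD − V_GS)/R = (13.5 − 1.77) / 48.2 = 0.243 mA.

V_GS = 1.77 V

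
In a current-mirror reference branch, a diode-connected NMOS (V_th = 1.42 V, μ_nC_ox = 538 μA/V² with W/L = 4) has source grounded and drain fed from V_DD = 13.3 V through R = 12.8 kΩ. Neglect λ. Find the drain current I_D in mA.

With gate tied to drain, V_GS = V_DS ≥ V_GS − V_th, so the device is in saturation.
k_n = μ_nC_ox · (W/L) = 2.152 mA/V².
KCL at the drain: ½ k_n (V_GS − V_th)² = (V_DD − V_GS)/R.
Let x = V_GS − 1.42. Then 13.8 x² + x − 11.88 = 0, giving x = 0.893 V (positive root), so V_GS = 2.31 V.
I_D = (V_DD − V_GS)/R = (13.3 − 2.31) / 12.8 = 0.858 mA.

I_D = 0.858 mA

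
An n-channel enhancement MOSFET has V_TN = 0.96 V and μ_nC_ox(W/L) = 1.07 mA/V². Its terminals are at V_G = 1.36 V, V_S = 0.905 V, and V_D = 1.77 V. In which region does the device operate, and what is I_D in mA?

Cutoff; I_D = 0 mA

V_GS = V_G − V_S = 1.36 − 0.905 = 0.455 V; V_DS = V_D − V_S = 1.77 − 0.905 = 0.865 V.
V_GS = 0.455 V < V_TN = 0.96 V, so the transistor is in cutoff.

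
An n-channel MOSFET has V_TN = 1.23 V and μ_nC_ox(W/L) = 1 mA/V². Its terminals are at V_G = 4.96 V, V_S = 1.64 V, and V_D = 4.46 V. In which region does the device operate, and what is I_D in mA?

Saturation; I_D = 2.18 mA

V_GS = V_G − V_S = 4.96 − 1.64 = 3.32 V; V_DS = V_D − V_S = 4.46 − 1.64 = 2.82 V.
V_ov = V_GS − V_TN = 3.32 − 1.23 = 2.09 V.
Since V_DS = 2.82 V ≥ V_ov = 2.09 V, the device is in saturation.
I_D = ½ k_n V_ov² = 0.5 × 1 × 2.09² = 2.18 mA.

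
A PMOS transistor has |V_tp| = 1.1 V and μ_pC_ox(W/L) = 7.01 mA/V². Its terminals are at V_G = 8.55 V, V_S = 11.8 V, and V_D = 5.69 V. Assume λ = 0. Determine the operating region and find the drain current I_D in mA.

Saturation; I_D = 16.2 mA

V_SG = V_S − V_G = 11.8 − 8.55 = 3.25 V; V_SD = V_S − V_D = 11.8 − 5.69 = 6.11 V.
V_ov = V_SG − |V_tp| = 3.25 − 1.1 = 2.15 V.
Since V_SD = 6.11 V ≥ V_ov = 2.15 V, the device is in saturation.
I_D = ½ k_p V_ov² = 0.5 × 7.01 × 2.15² = 16.2 mA.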